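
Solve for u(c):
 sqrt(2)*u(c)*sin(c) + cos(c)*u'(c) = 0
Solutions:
 u(c) = C1*cos(c)^(sqrt(2))


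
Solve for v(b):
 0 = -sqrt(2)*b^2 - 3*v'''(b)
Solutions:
 v(b) = C1 + C2*b + C3*b^2 - sqrt(2)*b^5/180


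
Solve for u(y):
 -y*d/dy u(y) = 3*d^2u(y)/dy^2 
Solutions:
 u(y) = C1 + C2*erf(sqrt(6)*y/6)


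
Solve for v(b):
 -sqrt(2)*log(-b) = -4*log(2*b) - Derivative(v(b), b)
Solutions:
 v(b) = C1 - b*(4 - sqrt(2))*log(b) + b*(-4*log(2) - sqrt(2) + 4 + sqrt(2)*I*pi)


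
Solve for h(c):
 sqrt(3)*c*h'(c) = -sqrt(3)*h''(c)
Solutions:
 h(c) = C1 + C2*erf(sqrt(2)*c/2)


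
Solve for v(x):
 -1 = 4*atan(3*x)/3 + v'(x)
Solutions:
 v(x) = C1 - 4*x*atan(3*x)/3 - x + 2*log(9*x^2 + 1)/9


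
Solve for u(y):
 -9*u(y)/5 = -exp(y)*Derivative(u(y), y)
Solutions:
 u(y) = C1*exp(-9*exp(-y)/5)


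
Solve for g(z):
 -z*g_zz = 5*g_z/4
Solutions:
 g(z) = C1 + C2/z^(1/4)


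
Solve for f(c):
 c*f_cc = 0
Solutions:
 f(c) = C1 + C2*c


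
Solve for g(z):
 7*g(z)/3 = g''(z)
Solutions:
 g(z) = C1*exp(-sqrt(21)*z/3) + C2*exp(sqrt(21)*z/3)


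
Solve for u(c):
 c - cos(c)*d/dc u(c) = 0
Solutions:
 u(c) = C1 + Integral(c/cos(c), c)


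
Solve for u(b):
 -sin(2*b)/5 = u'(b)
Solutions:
 u(b) = C1 + cos(2*b)/10


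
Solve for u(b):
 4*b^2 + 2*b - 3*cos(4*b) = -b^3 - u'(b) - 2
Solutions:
 u(b) = C1 - b^4/4 - 4*b^3/3 - b^2 - 2*b + 3*sin(4*b)/4


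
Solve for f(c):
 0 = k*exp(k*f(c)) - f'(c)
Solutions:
 f(c) = Piecewise((log(-1/(C1*k + c*k^2))/k, Ne(k, 0)), (nan, True))
 f(c) = Piecewise((C1 + c*k, Eq(k, 0)), (nan, True))


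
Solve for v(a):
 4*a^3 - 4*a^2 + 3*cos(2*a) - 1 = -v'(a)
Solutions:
 v(a) = C1 - a^4 + 4*a^3/3 + a - 3*sin(2*a)/2


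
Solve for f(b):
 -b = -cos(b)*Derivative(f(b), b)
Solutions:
 f(b) = C1 + Integral(b/cos(b), b)


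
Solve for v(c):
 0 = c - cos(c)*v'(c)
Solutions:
 v(c) = C1 + Integral(c/cos(c), c)


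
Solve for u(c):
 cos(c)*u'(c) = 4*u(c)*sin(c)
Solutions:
 u(c) = C1/cos(c)^4


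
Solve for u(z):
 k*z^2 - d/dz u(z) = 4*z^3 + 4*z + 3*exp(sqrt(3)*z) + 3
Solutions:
 u(z) = C1 + k*z^3/3 - z^4 - 2*z^2 - 3*z - sqrt(3)*exp(sqrt(3)*z)


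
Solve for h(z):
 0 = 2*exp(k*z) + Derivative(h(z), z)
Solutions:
 h(z) = C1 - 2*exp(k*z)/k


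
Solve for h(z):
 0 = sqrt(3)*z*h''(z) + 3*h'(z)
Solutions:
 h(z) = C1 + C2*z^(1 - sqrt(3))


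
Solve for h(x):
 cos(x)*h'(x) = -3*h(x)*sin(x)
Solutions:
 h(x) = C1*cos(x)^3


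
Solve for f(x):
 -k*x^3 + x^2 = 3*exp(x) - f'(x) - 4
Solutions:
 f(x) = C1 + k*x^4/4 - x^3/3 - 4*x + 3*exp(x)


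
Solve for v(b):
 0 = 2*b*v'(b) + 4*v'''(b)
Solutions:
 v(b) = C1 + Integral(C2*airyai(-2^(2/3)*b/2) + C3*airybi(-2^(2/3)*b/2), b)


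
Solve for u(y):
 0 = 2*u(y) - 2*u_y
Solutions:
 u(y) = C1*exp(y)


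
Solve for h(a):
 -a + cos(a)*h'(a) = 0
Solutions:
 h(a) = C1 + Integral(a/cos(a), a)


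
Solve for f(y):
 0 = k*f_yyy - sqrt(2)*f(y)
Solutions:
 f(y) = C1*exp(2^(1/6)*y*(1/k)^(1/3)) + C2*exp(2^(1/6)*y*(-1 + sqrt(3)*I)*(1/k)^(1/3)/2) + C3*exp(-2^(1/6)*y*(1 + sqrt(3)*I)*(1/k)^(1/3)/2)


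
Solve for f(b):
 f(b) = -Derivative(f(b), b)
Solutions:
 f(b) = C1*exp(-b)


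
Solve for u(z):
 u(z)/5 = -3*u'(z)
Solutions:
 u(z) = C1*exp(-z/15)


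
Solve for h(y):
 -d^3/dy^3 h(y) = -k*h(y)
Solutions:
 h(y) = C1*exp(k^(1/3)*y) + C2*exp(k^(1/3)*y*(-1 + sqrt(3)*I)/2) + C3*exp(-k^(1/3)*y*(1 + sqrt(3)*I)/2)


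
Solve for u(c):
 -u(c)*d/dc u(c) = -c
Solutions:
 u(c) = -sqrt(C1 + c^2)
 u(c) = sqrt(C1 + c^2)


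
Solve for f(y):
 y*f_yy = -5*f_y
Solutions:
 f(y) = C1 + C2/y^4


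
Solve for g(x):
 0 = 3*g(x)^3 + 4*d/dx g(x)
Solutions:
 g(x) = -sqrt(2)*sqrt(-1/(C1 - 3*x))
 g(x) = sqrt(2)*sqrt(-1/(C1 - 3*x))


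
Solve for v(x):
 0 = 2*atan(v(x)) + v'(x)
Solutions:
 Integral(1/atan(_y), (_y, v(x))) = C1 - 2*x


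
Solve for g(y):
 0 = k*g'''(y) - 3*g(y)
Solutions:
 g(y) = C1*exp(3^(1/3)*y*(1/k)^(1/3)) + C2*exp(y*(-3^(1/3) + 3^(5/6)*I)*(1/k)^(1/3)/2) + C3*exp(-y*(3^(1/3) + 3^(5/6)*I)*(1/k)^(1/3)/2)


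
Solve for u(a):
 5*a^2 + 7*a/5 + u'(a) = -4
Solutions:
 u(a) = C1 - 5*a^3/3 - 7*a^2/10 - 4*a


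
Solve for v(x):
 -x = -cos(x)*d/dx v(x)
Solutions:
 v(x) = C1 + Integral(x/cos(x), x)


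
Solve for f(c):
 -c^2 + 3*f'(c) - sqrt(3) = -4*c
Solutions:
 f(c) = C1 + c^3/9 - 2*c^2/3 + sqrt(3)*c/3


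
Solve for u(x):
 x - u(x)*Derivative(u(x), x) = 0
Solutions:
 u(x) = -sqrt(C1 + x^2)
 u(x) = sqrt(C1 + x^2)


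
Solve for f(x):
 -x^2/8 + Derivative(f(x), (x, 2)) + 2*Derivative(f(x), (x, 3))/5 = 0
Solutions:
 f(x) = C1 + C2*x + C3*exp(-5*x/2) + x^4/96 - x^3/60 + x^2/50


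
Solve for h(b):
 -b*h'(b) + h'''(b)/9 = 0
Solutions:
 h(b) = C1 + Integral(C2*airyai(3^(2/3)*b) + C3*airybi(3^(2/3)*b), b)


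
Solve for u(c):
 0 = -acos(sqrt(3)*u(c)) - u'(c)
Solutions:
 Integral(1/acos(sqrt(3)*_y), (_y, u(c))) = C1 - c


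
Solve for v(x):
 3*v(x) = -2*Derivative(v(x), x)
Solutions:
 v(x) = C1*exp(-3*x/2)


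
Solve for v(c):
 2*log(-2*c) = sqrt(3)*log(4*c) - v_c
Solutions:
 v(c) = C1 + c*(-2 + sqrt(3))*log(c) + c*(-sqrt(3) - 2*log(2) + 2 + 2*sqrt(3)*log(2) - 2*I*pi)


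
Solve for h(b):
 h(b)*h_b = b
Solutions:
 h(b) = -sqrt(C1 + b^2)
 h(b) = sqrt(C1 + b^2)


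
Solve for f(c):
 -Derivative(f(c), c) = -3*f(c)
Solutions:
 f(c) = C1*exp(3*c)


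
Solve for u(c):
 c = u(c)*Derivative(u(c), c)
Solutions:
 u(c) = -sqrt(C1 + c^2)
 u(c) = sqrt(C1 + c^2)


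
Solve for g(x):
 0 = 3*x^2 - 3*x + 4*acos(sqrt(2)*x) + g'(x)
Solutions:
 g(x) = C1 - x^3 + 3*x^2/2 - 4*x*acos(sqrt(2)*x) + 2*sqrt(2)*sqrt(1 - 2*x^2)


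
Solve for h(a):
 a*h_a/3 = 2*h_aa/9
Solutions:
 h(a) = C1 + C2*erfi(sqrt(3)*a/2)


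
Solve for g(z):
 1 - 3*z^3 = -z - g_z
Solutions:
 g(z) = C1 + 3*z^4/4 - z^2/2 - z


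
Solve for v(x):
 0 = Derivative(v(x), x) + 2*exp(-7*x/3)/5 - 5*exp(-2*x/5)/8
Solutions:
 v(x) = C1 + 6*exp(-7*x/3)/35 - 25*exp(-2*x/5)/16


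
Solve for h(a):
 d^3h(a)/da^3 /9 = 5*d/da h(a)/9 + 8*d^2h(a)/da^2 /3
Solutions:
 h(a) = C1 + C2*exp(a*(12 - sqrt(149))) + C3*exp(a*(12 + sqrt(149)))


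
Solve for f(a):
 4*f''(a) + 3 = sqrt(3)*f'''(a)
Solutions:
 f(a) = C1 + C2*a + C3*exp(4*sqrt(3)*a/3) - 3*a^2/8


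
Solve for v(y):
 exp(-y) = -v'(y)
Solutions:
 v(y) = C1 + exp(-y)


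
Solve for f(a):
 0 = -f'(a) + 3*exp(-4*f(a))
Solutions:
 f(a) = log(-I*(C1 + 12*a)^(1/4))
 f(a) = log(I*(C1 + 12*a)^(1/4))
 f(a) = log(-(C1 + 12*a)^(1/4))
 f(a) = log(C1 + 12*a)/4


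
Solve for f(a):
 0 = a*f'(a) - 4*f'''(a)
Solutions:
 f(a) = C1 + Integral(C2*airyai(2^(1/3)*a/2) + C3*airybi(2^(1/3)*a/2), a)


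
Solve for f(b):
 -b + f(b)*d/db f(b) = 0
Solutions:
 f(b) = -sqrt(C1 + b^2)
 f(b) = sqrt(C1 + b^2)


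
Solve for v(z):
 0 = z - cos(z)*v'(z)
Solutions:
 v(z) = C1 + Integral(z/cos(z), z)


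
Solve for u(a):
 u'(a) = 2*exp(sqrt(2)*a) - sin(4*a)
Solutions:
 u(a) = C1 + sqrt(2)*exp(sqrt(2)*a) + cos(4*a)/4


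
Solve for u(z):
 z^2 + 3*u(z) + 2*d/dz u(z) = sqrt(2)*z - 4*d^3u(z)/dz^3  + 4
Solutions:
 u(z) = C1*exp(-3^(1/3)*z*(-(27 + sqrt(753))^(1/3) + 2*3^(1/3)/(27 + sqrt(753))^(1/3))/12)*sin(3^(1/6)*z*(6/(27 + sqrt(753))^(1/3) + 3^(2/3)*(27 + sqrt(753))^(1/3))/12) + C2*exp(-3^(1/3)*z*(-(27 + sqrt(753))^(1/3) + 2*3^(1/3)/(27 + sqrt(753))^(1/3))/12)*cos(3^(1/6)*z*(6/(27 + sqrt(753))^(1/3) + 3^(2/3)*(27 + sqrt(753))^(1/3))/12) + C3*exp(3^(1/3)*z*(-(27 + sqrt(753))^(1/3) + 2*3^(1/3)/(27 + sqrt(753))^(1/3))/6) - z^2/3 + 4*z/9 + sqrt(2)*z/3 - 2*sqrt(2)/9 + 28/27


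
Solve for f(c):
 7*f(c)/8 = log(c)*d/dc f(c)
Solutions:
 f(c) = C1*exp(7*li(c)/8)


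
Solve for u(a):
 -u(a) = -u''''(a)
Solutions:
 u(a) = C1*exp(-a) + C2*exp(a) + C3*sin(a) + C4*cos(a)


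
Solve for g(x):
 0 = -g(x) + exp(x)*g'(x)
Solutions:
 g(x) = C1*exp(-exp(-x))


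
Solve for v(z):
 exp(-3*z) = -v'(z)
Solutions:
 v(z) = C1 + exp(-3*z)/3


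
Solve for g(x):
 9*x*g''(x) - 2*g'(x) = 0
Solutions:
 g(x) = C1 + C2*x^(11/9)


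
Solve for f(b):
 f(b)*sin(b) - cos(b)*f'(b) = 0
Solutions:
 f(b) = C1/cos(b)


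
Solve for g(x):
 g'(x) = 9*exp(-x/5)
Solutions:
 g(x) = C1 - 45*exp(-x/5)


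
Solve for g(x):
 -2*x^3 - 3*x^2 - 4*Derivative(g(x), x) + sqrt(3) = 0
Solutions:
 g(x) = C1 - x^4/8 - x^3/4 + sqrt(3)*x/4


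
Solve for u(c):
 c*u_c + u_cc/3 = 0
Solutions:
 u(c) = C1 + C2*erf(sqrt(6)*c/2)


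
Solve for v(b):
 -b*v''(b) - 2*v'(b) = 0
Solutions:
 v(b) = C1 + C2/b


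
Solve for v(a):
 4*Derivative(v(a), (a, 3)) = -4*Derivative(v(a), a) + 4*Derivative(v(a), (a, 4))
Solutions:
 v(a) = C1 + C2*exp(a*(-2^(2/3)*(3*sqrt(93) + 29)^(1/3) - 2*2^(1/3)/(3*sqrt(93) + 29)^(1/3) + 4)/12)*sin(2^(1/3)*sqrt(3)*a*(-2^(1/3)*(3*sqrt(93) + 29)^(1/3) + 2/(3*sqrt(93) + 29)^(1/3))/12) + C3*exp(a*(-2^(2/3)*(3*sqrt(93) + 29)^(1/3) - 2*2^(1/3)/(3*sqrt(93) + 29)^(1/3) + 4)/12)*cos(2^(1/3)*sqrt(3)*a*(-2^(1/3)*(3*sqrt(93) + 29)^(1/3) + 2/(3*sqrt(93) + 29)^(1/3))/12) + C4*exp(a*(2*2^(1/3)/(3*sqrt(93) + 29)^(1/3) + 2 + 2^(2/3)*(3*sqrt(93) + 29)^(1/3))/6)


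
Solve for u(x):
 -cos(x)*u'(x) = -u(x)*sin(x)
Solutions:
 u(x) = C1/cos(x)


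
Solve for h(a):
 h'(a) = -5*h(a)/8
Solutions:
 h(a) = C1*exp(-5*a/8)


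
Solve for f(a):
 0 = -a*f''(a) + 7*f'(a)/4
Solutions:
 f(a) = C1 + C2*a^(11/4)


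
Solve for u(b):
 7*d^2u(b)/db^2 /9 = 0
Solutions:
 u(b) = C1 + C2*b


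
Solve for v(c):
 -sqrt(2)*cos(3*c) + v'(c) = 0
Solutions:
 v(c) = C1 + sqrt(2)*sin(3*c)/3


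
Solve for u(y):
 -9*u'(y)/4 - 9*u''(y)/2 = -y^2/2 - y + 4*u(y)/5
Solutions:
 u(y) = 5*y^2/8 - 145*y/64 + (C1*sin(sqrt(415)*y/60) + C2*cos(sqrt(415)*y/60))*exp(-y/4) - 675/1024


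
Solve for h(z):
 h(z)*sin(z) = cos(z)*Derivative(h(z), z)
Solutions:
 h(z) = C1/cos(z)


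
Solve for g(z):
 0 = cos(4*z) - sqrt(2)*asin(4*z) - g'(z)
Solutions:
 g(z) = C1 - sqrt(2)*(z*asin(4*z) + sqrt(1 - 16*z^2)/4) + sin(4*z)/4


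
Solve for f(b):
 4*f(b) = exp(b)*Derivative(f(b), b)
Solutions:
 f(b) = C1*exp(-4*exp(-b))


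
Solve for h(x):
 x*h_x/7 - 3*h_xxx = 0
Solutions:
 h(x) = C1 + Integral(C2*airyai(21^(2/3)*x/21) + C3*airybi(21^(2/3)*x/21), x)


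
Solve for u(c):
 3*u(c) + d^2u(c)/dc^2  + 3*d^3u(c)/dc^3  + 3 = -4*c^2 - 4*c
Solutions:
 u(c) = C1*exp(c*(-4 + 2*2^(1/3)/(27*sqrt(733) + 731)^(1/3) + 2^(2/3)*(27*sqrt(733) + 731)^(1/3))/36)*sin(2^(1/3)*sqrt(3)*c*(-2^(1/3)*(27*sqrt(733) + 731)^(1/3) + 2/(27*sqrt(733) + 731)^(1/3))/36) + C2*exp(c*(-4 + 2*2^(1/3)/(27*sqrt(733) + 731)^(1/3) + 2^(2/3)*(27*sqrt(733) + 731)^(1/3))/36)*cos(2^(1/3)*sqrt(3)*c*(-2^(1/3)*(27*sqrt(733) + 731)^(1/3) + 2/(27*sqrt(733) + 731)^(1/3))/36) + C3*exp(-c*(2*2^(1/3)/(27*sqrt(733) + 731)^(1/3) + 2 + 2^(2/3)*(27*sqrt(733) + 731)^(1/3))/18) - 4*c^2/3 - 4*c/3 - 1/9


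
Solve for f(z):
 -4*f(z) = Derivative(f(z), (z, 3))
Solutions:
 f(z) = C3*exp(-2^(2/3)*z) + (C1*sin(2^(2/3)*sqrt(3)*z/2) + C2*cos(2^(2/3)*sqrt(3)*z/2))*exp(2^(2/3)*z/2)


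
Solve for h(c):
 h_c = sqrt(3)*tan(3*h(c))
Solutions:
 h(c) = -asin(C1*exp(3*sqrt(3)*c))/3 + pi/3
 h(c) = asin(C1*exp(3*sqrt(3)*c))/3


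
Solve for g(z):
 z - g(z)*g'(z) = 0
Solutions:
 g(z) = -sqrt(C1 + z^2)
 g(z) = sqrt(C1 + z^2)


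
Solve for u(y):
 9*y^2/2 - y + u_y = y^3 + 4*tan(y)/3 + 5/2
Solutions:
 u(y) = C1 + y^4/4 - 3*y^3/2 + y^2/2 + 5*y/2 - 4*log(cos(y))/3


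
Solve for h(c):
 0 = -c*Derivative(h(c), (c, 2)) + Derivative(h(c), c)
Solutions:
 h(c) = C1 + C2*c^2


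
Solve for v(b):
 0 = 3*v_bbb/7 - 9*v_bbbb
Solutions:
 v(b) = C1 + C2*b + C3*b^2 + C4*exp(b/21)


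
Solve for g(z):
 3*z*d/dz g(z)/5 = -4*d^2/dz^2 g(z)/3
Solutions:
 g(z) = C1 + C2*erf(3*sqrt(10)*z/20)


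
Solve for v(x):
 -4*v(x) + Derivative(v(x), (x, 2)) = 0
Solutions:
 v(x) = C1*exp(-2*x) + C2*exp(2*x)


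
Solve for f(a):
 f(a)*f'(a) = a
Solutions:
 f(a) = -sqrt(C1 + a^2)
 f(a) = sqrt(C1 + a^2)


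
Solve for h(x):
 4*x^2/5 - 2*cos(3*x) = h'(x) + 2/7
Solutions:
 h(x) = C1 + 4*x^3/15 - 2*x/7 - 2*sin(3*x)/3


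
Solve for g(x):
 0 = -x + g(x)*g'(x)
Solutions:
 g(x) = -sqrt(C1 + x^2)
 g(x) = sqrt(C1 + x^2)


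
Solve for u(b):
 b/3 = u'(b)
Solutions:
 u(b) = C1 + b^2/6


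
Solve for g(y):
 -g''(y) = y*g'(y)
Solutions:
 g(y) = C1 + C2*erf(sqrt(2)*y/2)


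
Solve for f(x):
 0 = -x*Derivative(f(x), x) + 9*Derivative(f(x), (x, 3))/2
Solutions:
 f(x) = C1 + Integral(C2*airyai(6^(1/3)*x/3) + C3*airybi(6^(1/3)*x/3), x)


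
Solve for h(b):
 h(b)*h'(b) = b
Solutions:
 h(b) = -sqrt(C1 + b^2)
 h(b) = sqrt(C1 + b^2)


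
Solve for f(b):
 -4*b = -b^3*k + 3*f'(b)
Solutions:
 f(b) = C1 + b^4*k/12 - 2*b^2/3


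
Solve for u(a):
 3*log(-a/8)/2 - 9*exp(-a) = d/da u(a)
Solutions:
 u(a) = C1 + 3*a*log(-a)/2 + 3*a*(-3*log(2) - 1)/2 + 9*exp(-a)


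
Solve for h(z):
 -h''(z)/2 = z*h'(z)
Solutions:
 h(z) = C1 + C2*erf(z)


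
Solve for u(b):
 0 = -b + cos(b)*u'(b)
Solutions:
 u(b) = C1 + Integral(b/cos(b), b)


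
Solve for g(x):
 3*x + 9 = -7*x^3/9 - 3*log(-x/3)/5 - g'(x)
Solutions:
 g(x) = C1 - 7*x^4/36 - 3*x^2/2 - 3*x*log(-x)/5 + 3*x*(-14 + log(3))/5


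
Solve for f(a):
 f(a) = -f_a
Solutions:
 f(a) = C1*exp(-a)


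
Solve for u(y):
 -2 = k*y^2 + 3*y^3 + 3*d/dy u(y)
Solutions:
 u(y) = C1 - k*y^3/9 - y^4/4 - 2*y/3


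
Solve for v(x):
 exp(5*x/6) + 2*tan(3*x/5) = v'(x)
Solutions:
 v(x) = C1 + 6*exp(5*x/6)/5 - 10*log(cos(3*x/5))/3


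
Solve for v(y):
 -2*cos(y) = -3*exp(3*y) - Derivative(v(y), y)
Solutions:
 v(y) = C1 - exp(3*y) + 2*sin(y)


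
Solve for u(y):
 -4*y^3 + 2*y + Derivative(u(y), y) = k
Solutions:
 u(y) = C1 + k*y + y^4 - y^2


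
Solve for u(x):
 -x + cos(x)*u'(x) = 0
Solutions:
 u(x) = C1 + Integral(x/cos(x), x)


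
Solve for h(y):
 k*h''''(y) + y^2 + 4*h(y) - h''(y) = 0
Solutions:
 h(y) = C1*exp(-sqrt(2)*y*sqrt((1 - sqrt(1 - 16*k))/k)/2) + C2*exp(sqrt(2)*y*sqrt((1 - sqrt(1 - 16*k))/k)/2) + C3*exp(-sqrt(2)*y*sqrt((sqrt(1 - 16*k) + 1)/k)/2) + C4*exp(sqrt(2)*y*sqrt((sqrt(1 - 16*k) + 1)/k)/2) - y^2/4 - 1/8


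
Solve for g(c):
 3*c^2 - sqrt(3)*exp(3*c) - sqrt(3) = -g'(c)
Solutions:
 g(c) = C1 - c^3 + sqrt(3)*c + sqrt(3)*exp(3*c)/3


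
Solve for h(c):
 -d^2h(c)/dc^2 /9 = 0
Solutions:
 h(c) = C1 + C2*c


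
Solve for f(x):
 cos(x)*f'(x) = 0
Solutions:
 f(x) = C1


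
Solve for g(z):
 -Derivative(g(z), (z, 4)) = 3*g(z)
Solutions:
 g(z) = (C1*sin(sqrt(2)*3^(1/4)*z/2) + C2*cos(sqrt(2)*3^(1/4)*z/2))*exp(-sqrt(2)*3^(1/4)*z/2) + (C3*sin(sqrt(2)*3^(1/4)*z/2) + C4*cos(sqrt(2)*3^(1/4)*z/2))*exp(sqrt(2)*3^(1/4)*z/2)


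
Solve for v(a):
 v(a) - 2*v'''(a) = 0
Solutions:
 v(a) = C3*exp(2^(2/3)*a/2) + (C1*sin(2^(2/3)*sqrt(3)*a/4) + C2*cos(2^(2/3)*sqrt(3)*a/4))*exp(-2^(2/3)*a/4)


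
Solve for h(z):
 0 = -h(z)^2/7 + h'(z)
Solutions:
 h(z) = -7/(C1 + z)


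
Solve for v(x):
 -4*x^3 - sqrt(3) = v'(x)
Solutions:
 v(x) = C1 - x^4 - sqrt(3)*x


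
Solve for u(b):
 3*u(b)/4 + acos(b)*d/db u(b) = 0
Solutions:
 u(b) = C1*exp(-3*Integral(1/acos(b), b)/4)


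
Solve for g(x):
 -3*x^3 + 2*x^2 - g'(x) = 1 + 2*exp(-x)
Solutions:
 g(x) = C1 - 3*x^4/4 + 2*x^3/3 - x + 2*exp(-x)


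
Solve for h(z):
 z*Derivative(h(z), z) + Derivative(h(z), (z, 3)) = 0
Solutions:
 h(z) = C1 + Integral(C2*airyai(-z) + C3*airybi(-z), z)


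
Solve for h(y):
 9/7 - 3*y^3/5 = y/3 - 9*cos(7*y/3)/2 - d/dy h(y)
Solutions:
 h(y) = C1 + 3*y^4/20 + y^2/6 - 9*y/7 - 27*sin(7*y/3)/14


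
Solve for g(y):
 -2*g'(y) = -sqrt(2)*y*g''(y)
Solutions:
 g(y) = C1 + C2*y^(1 + sqrt(2))


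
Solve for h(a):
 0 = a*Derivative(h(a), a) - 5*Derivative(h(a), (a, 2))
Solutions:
 h(a) = C1 + C2*erfi(sqrt(10)*a/10)


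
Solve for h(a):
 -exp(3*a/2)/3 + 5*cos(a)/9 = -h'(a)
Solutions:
 h(a) = C1 + 2*exp(3*a/2)/9 - 5*sin(a)/9


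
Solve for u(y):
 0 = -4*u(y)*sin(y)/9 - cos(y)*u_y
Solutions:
 u(y) = C1*cos(y)^(4/9)


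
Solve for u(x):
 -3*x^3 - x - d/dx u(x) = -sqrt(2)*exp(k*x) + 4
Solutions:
 u(x) = C1 - 3*x^4/4 - x^2/2 - 4*x + sqrt(2)*exp(k*x)/k


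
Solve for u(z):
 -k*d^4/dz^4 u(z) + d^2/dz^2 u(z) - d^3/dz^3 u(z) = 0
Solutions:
 u(z) = C1 + C2*z + C3*exp(z*(sqrt(4*k + 1) - 1)/(2*k)) + C4*exp(-z*(sqrt(4*k + 1) + 1)/(2*k))


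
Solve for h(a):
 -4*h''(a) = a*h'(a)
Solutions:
 h(a) = C1 + C2*erf(sqrt(2)*a/4)


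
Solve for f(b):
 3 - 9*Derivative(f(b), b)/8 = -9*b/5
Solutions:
 f(b) = C1 + 4*b^2/5 + 8*b/3


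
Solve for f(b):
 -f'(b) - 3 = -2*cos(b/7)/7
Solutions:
 f(b) = C1 - 3*b + 2*sin(b/7)


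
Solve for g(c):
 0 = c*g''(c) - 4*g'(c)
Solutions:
 g(c) = C1 + C2*c^5


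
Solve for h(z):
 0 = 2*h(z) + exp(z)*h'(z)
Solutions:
 h(z) = C1*exp(2*exp(-z))


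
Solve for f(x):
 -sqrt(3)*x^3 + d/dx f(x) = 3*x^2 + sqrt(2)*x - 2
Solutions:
 f(x) = C1 + sqrt(3)*x^4/4 + x^3 + sqrt(2)*x^2/2 - 2*x


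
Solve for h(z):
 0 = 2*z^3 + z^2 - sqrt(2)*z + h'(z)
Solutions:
 h(z) = C1 - z^4/2 - z^3/3 + sqrt(2)*z^2/2


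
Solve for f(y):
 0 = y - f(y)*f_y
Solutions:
 f(y) = -sqrt(C1 + y^2)
 f(y) = sqrt(C1 + y^2)


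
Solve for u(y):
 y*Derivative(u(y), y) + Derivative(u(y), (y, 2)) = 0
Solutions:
 u(y) = C1 + C2*erf(sqrt(2)*y/2)


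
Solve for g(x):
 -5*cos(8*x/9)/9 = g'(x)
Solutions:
 g(x) = C1 - 5*sin(8*x/9)/8


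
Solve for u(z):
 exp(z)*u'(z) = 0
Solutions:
 u(z) = C1


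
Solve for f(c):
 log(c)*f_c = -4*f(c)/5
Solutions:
 f(c) = C1*exp(-4*li(c)/5)


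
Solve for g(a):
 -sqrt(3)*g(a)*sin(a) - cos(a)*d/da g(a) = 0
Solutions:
 g(a) = C1*cos(a)^(sqrt(3))


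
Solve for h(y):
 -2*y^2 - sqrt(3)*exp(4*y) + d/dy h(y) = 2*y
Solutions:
 h(y) = C1 + 2*y^3/3 + y^2 + sqrt(3)*exp(4*y)/4


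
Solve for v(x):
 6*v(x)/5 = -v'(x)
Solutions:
 v(x) = C1*exp(-6*x/5)


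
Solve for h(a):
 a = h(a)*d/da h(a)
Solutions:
 h(a) = -sqrt(C1 + a^2)
 h(a) = sqrt(C1 + a^2)


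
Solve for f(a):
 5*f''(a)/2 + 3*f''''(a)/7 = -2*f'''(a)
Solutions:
 f(a) = C1 + C2*a + (C3*sin(sqrt(14)*a/6) + C4*cos(sqrt(14)*a/6))*exp(-7*a/3)


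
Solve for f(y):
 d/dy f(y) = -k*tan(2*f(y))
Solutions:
 f(y) = -asin(C1*exp(-2*k*y))/2 + pi/2
 f(y) = asin(C1*exp(-2*k*y))/2


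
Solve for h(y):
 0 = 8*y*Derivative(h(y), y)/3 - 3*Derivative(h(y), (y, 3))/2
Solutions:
 h(y) = C1 + Integral(C2*airyai(2*6^(1/3)*y/3) + C3*airybi(2*6^(1/3)*y/3), y)


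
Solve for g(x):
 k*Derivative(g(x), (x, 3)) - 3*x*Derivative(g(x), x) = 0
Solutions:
 g(x) = C1 + Integral(C2*airyai(3^(1/3)*x*(1/k)^(1/3)) + C3*airybi(3^(1/3)*x*(1/k)^(1/3)), x)


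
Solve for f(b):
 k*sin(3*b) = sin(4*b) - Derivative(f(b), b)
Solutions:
 f(b) = C1 + k*cos(3*b)/3 - cos(4*b)/4


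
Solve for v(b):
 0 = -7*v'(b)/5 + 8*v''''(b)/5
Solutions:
 v(b) = C1 + C4*exp(7^(1/3)*b/2) + (C2*sin(sqrt(3)*7^(1/3)*b/4) + C3*cos(sqrt(3)*7^(1/3)*b/4))*exp(-7^(1/3)*b/4)


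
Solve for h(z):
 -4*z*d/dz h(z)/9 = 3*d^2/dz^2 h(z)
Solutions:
 h(z) = C1 + C2*erf(sqrt(6)*z/9)


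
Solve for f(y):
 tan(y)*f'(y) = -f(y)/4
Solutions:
 f(y) = C1/sin(y)^(1/4)


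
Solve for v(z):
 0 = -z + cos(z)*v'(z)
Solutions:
 v(z) = C1 + Integral(z/cos(z), z)


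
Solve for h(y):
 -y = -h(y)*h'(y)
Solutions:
 h(y) = -sqrt(C1 + y^2)
 h(y) = sqrt(C1 + y^2)


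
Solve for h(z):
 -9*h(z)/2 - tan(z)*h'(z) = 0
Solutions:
 h(z) = C1/sin(z)^(9/2)


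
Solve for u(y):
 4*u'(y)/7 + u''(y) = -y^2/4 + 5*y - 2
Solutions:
 u(y) = C1 + C2*exp(-4*y/7) - 7*y^3/48 + 329*y^2/64 - 2751*y/128


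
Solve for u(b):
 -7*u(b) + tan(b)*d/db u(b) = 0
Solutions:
 u(b) = C1*sin(b)^7


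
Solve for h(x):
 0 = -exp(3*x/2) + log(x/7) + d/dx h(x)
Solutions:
 h(x) = C1 - x*log(x) + x*(1 + log(7)) + 2*exp(3*x/2)/3


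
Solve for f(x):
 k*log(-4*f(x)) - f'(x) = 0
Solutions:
 Integral(1/(log(-_y) + 2*log(2)), (_y, f(x))) = C1 + k*x


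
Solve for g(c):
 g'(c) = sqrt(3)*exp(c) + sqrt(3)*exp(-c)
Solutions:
 g(c) = C1 + 2*sqrt(3)*sinh(c)


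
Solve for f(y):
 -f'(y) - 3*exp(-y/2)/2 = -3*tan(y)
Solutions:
 f(y) = C1 + 3*log(tan(y)^2 + 1)/2 + 3*exp(-y/2)


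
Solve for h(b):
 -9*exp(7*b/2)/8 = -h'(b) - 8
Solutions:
 h(b) = C1 - 8*b + 9*exp(7*b/2)/28


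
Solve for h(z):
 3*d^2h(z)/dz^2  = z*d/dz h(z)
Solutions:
 h(z) = C1 + C2*erfi(sqrt(6)*z/6)


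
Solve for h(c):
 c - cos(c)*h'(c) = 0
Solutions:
 h(c) = C1 + Integral(c/cos(c), c)


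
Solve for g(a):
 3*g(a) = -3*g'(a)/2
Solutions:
 g(a) = C1*exp(-2*a)


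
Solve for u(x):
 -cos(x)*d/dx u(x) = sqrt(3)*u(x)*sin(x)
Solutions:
 u(x) = C1*cos(x)^(sqrt(3))


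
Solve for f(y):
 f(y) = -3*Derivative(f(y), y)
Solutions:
 f(y) = C1*exp(-y/3)


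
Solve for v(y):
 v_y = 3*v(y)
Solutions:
 v(y) = C1*exp(3*y)


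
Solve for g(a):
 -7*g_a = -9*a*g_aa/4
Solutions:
 g(a) = C1 + C2*a^(37/9)


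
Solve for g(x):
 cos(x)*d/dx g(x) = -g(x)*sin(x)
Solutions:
 g(x) = C1*cos(x)


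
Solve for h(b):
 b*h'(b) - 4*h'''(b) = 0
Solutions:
 h(b) = C1 + Integral(C2*airyai(2^(1/3)*b/2) + C3*airybi(2^(1/3)*b/2), b)


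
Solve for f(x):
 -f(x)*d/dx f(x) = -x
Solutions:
 f(x) = -sqrt(C1 + x^2)
 f(x) = sqrt(C1 + x^2)


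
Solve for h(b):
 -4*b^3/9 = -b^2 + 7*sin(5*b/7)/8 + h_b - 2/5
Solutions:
 h(b) = C1 - b^4/9 + b^3/3 + 2*b/5 + 49*cos(5*b/7)/40


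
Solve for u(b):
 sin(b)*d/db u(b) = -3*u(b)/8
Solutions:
 u(b) = C1*(cos(b) + 1)^(3/16)/(cos(b) - 1)^(3/16)


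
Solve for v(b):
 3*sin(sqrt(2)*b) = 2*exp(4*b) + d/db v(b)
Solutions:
 v(b) = C1 - exp(4*b)/2 - 3*sqrt(2)*cos(sqrt(2)*b)/2


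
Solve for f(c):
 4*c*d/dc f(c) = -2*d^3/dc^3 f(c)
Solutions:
 f(c) = C1 + Integral(C2*airyai(-2^(1/3)*c) + C3*airybi(-2^(1/3)*c), c)


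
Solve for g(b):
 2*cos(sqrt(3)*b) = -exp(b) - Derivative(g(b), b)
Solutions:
 g(b) = C1 - exp(b) - 2*sqrt(3)*sin(sqrt(3)*b)/3


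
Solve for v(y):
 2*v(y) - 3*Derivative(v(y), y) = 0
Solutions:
 v(y) = C1*exp(2*y/3)


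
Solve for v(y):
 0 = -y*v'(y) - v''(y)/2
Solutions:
 v(y) = C1 + C2*erf(y)


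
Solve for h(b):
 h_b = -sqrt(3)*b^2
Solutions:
 h(b) = C1 - sqrt(3)*b^3/3


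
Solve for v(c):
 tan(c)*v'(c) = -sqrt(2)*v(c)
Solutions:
 v(c) = C1/sin(c)^(sqrt(2))


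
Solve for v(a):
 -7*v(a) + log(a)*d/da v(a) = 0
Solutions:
 v(a) = C1*exp(7*li(a))


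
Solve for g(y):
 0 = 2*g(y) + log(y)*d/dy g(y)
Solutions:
 g(y) = C1*exp(-2*li(y))


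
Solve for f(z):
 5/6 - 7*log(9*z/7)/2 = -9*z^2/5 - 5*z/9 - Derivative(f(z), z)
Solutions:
 f(z) = C1 - 3*z^3/5 - 5*z^2/18 + 7*z*log(z)/2 - 7*z*log(7)/2 - 13*z/3 + 7*z*log(3)


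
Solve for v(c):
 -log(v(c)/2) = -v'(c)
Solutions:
 Integral(1/(-log(_y) + log(2)), (_y, v(c))) = C1 - c


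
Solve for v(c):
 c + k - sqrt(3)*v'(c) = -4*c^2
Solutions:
 v(c) = C1 + 4*sqrt(3)*c^3/9 + sqrt(3)*c^2/6 + sqrt(3)*c*k/3


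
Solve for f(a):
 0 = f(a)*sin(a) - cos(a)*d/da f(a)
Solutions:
 f(a) = C1/cos(a)


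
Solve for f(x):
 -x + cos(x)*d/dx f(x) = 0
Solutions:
 f(x) = C1 + Integral(x/cos(x), x)


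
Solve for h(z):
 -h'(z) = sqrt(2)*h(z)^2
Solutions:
 h(z) = 1/(C1 + sqrt(2)*z)


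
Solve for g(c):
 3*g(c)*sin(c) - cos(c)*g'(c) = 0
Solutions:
 g(c) = C1/cos(c)^3


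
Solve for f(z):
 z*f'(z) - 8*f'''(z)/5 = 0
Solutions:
 f(z) = C1 + Integral(C2*airyai(5^(1/3)*z/2) + C3*airybi(5^(1/3)*z/2), z)


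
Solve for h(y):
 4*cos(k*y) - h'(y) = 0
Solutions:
 h(y) = C1 + 4*sin(k*y)/k


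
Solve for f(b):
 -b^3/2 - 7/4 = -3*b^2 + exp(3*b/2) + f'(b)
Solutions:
 f(b) = C1 - b^4/8 + b^3 - 7*b/4 - 2*exp(3*b/2)/3


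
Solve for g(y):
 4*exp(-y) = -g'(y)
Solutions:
 g(y) = C1 + 4*exp(-y)


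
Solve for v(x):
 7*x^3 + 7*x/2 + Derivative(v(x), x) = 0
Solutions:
 v(x) = C1 - 7*x^4/4 - 7*x^2/4


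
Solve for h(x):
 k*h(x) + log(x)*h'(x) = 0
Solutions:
 h(x) = C1*exp(-k*li(x))


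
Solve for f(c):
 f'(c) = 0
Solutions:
 f(c) = C1


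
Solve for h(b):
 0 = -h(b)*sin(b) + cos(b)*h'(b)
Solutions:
 h(b) = C1/cos(b)


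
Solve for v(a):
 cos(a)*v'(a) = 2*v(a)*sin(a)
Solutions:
 v(a) = C1/cos(a)^2


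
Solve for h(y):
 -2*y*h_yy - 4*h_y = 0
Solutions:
 h(y) = C1 + C2/y


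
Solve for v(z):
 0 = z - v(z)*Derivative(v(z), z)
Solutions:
 v(z) = -sqrt(C1 + z^2)
 v(z) = sqrt(C1 + z^2)


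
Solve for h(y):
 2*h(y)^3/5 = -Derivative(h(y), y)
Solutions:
 h(y) = -sqrt(10)*sqrt(-1/(C1 - 2*y))/2
 h(y) = sqrt(10)*sqrt(-1/(C1 - 2*y))/2


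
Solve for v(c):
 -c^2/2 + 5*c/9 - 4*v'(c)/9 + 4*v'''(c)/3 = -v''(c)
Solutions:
 v(c) = C1 + C2*exp(c*(-9 + sqrt(273))/24) + C3*exp(-c*(9 + sqrt(273))/24) - 3*c^3/8 - 61*c^2/32 - 981*c/64


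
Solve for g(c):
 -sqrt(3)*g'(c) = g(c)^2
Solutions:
 g(c) = 3/(C1 + sqrt(3)*c)


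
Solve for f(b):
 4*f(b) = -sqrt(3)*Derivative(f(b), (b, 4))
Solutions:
 f(b) = (C1*sin(3^(7/8)*b/3) + C2*cos(3^(7/8)*b/3))*exp(-3^(7/8)*b/3) + (C3*sin(3^(7/8)*b/3) + C4*cos(3^(7/8)*b/3))*exp(3^(7/8)*b/3)


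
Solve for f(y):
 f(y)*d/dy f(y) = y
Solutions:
 f(y) = -sqrt(C1 + y^2)
 f(y) = sqrt(C1 + y^2)


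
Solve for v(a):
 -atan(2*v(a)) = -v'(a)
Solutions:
 Integral(1/atan(2*_y), (_y, v(a))) = C1 + a


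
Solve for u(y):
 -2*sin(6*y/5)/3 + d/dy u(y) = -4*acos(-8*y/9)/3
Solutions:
 u(y) = C1 - 4*y*acos(-8*y/9)/3 - sqrt(81 - 64*y^2)/6 - 5*cos(6*y/5)/9


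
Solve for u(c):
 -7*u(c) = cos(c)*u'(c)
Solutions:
 u(c) = C1*sqrt(sin(c) - 1)*(sin(c)^3 - 3*sin(c)^2 + 3*sin(c) - 1)/(sqrt(sin(c) + 1)*(sin(c)^3 + 3*sin(c)^2 + 3*sin(c) + 1))


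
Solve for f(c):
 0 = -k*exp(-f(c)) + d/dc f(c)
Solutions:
 f(c) = log(C1 + c*k)


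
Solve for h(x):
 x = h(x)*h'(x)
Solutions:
 h(x) = -sqrt(C1 + x^2)
 h(x) = sqrt(C1 + x^2)


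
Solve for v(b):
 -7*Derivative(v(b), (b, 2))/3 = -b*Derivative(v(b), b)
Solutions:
 v(b) = C1 + C2*erfi(sqrt(42)*b/14)


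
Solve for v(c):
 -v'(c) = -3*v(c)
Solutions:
 v(c) = C1*exp(3*c)


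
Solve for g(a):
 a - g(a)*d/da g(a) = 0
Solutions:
 g(a) = -sqrt(C1 + a^2)
 g(a) = sqrt(C1 + a^2)


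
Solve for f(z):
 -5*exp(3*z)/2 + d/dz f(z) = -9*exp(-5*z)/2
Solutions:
 f(z) = C1 + 5*exp(3*z)/6 + 9*exp(-5*z)/10


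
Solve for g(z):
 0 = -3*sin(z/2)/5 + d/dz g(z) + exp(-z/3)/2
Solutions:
 g(z) = C1 - 6*cos(z/2)/5 + 3*exp(-z/3)/2


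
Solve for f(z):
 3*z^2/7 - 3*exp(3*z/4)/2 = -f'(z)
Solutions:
 f(z) = C1 - z^3/7 + 2*exp(3*z/4)


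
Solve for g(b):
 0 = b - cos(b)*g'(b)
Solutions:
 g(b) = C1 + Integral(b/cos(b), b)


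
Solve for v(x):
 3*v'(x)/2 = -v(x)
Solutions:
 v(x) = C1*exp(-2*x/3)


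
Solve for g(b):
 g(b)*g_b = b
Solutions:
 g(b) = -sqrt(C1 + b^2)
 g(b) = sqrt(C1 + b^2)


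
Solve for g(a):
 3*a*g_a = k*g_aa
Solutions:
 g(a) = C1 + C2*erf(sqrt(6)*a*sqrt(-1/k)/2)/sqrt(-1/k)


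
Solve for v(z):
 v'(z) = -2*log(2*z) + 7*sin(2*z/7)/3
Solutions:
 v(z) = C1 - 2*z*log(z) - 2*z*log(2) + 2*z - 49*cos(2*z/7)/6


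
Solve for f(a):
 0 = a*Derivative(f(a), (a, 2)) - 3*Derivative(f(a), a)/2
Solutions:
 f(a) = C1 + C2*a^(5/2)


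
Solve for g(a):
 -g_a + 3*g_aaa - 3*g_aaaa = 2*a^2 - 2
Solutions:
 g(a) = C1 + C2*exp(a*(2*2^(1/3)/(3*sqrt(5) + 7)^(1/3) + 2^(2/3)*(3*sqrt(5) + 7)^(1/3) + 4)/12)*sin(2^(1/3)*sqrt(3)*a*(-2^(1/3)*(3*sqrt(5) + 7)^(1/3) + 2/(3*sqrt(5) + 7)^(1/3))/12) + C3*exp(a*(2*2^(1/3)/(3*sqrt(5) + 7)^(1/3) + 2^(2/3)*(3*sqrt(5) + 7)^(1/3) + 4)/12)*cos(2^(1/3)*sqrt(3)*a*(-2^(1/3)*(3*sqrt(5) + 7)^(1/3) + 2/(3*sqrt(5) + 7)^(1/3))/12) + C4*exp(a*(-2^(2/3)*(3*sqrt(5) + 7)^(1/3) - 2*2^(1/3)/(3*sqrt(5) + 7)^(1/3) + 2)/6) - 2*a^3/3 - 10*a


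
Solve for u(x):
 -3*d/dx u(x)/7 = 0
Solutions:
 u(x) = C1


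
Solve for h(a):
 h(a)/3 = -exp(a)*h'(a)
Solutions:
 h(a) = C1*exp(exp(-a)/3)


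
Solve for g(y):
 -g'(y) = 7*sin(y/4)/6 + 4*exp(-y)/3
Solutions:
 g(y) = C1 + 14*cos(y/4)/3 + 4*exp(-y)/3


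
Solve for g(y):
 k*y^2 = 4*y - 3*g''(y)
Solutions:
 g(y) = C1 + C2*y - k*y^4/36 + 2*y^3/9


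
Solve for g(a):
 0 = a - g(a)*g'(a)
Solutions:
 g(a) = -sqrt(C1 + a^2)
 g(a) = sqrt(C1 + a^2)


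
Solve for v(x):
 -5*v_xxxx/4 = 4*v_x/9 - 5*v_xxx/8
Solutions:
 v(x) = C1 + C2*exp(x*(5*5^(1/3)/(8*sqrt(546) + 187)^(1/3) + 10 + 5^(2/3)*(8*sqrt(546) + 187)^(1/3))/60)*sin(sqrt(3)*5^(1/3)*x*(-5^(1/3)*(8*sqrt(546) + 187)^(1/3) + 5/(8*sqrt(546) + 187)^(1/3))/60) + C3*exp(x*(5*5^(1/3)/(8*sqrt(546) + 187)^(1/3) + 10 + 5^(2/3)*(8*sqrt(546) + 187)^(1/3))/60)*cos(sqrt(3)*5^(1/3)*x*(-5^(1/3)*(8*sqrt(546) + 187)^(1/3) + 5/(8*sqrt(546) + 187)^(1/3))/60) + C4*exp(x*(-5^(2/3)*(8*sqrt(546) + 187)^(1/3) - 5*5^(1/3)/(8*sqrt(546) + 187)^(1/3) + 5)/30)


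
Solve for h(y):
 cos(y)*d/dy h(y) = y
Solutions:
 h(y) = C1 + Integral(y/cos(y), y)


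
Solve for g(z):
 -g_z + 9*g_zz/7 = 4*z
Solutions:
 g(z) = C1 + C2*exp(7*z/9) - 2*z^2 - 36*z/7


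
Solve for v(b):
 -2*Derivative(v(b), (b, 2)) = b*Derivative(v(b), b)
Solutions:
 v(b) = C1 + C2*erf(b/2)


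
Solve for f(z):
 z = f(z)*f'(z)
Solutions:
 f(z) = -sqrt(C1 + z^2)
 f(z) = sqrt(C1 + z^2)


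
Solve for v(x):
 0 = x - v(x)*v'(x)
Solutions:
 v(x) = -sqrt(C1 + x^2)
 v(x) = sqrt(C1 + x^2)


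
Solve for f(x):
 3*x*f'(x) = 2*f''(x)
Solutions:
 f(x) = C1 + C2*erfi(sqrt(3)*x/2)


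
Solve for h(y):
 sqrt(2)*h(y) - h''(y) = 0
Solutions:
 h(y) = C1*exp(-2^(1/4)*y) + C2*exp(2^(1/4)*y)


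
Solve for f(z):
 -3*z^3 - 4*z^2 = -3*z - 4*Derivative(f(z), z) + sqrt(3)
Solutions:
 f(z) = C1 + 3*z^4/16 + z^3/3 - 3*z^2/8 + sqrt(3)*z/4


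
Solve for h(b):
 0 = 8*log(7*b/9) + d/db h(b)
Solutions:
 h(b) = C1 - 8*b*log(b) + b*log(43046721/5764801) + 8*b


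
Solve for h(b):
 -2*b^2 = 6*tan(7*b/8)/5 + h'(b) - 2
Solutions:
 h(b) = C1 - 2*b^3/3 + 2*b + 48*log(cos(7*b/8))/35


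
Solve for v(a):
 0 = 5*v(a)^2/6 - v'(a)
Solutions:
 v(a) = -6/(C1 + 5*a)


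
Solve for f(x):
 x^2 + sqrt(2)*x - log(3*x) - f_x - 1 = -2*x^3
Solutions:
 f(x) = C1 + x^4/2 + x^3/3 + sqrt(2)*x^2/2 - x*log(x) - x*log(3)


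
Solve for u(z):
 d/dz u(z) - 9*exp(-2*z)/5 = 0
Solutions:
 u(z) = C1 - 9*exp(-2*z)/10


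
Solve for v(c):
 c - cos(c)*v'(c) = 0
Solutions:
 v(c) = C1 + Integral(c/cos(c), c)


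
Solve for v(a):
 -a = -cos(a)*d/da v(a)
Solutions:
 v(a) = C1 + Integral(a/cos(a), a)


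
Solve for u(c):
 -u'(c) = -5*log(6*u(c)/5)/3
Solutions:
 3*Integral(1/(-log(_y) - log(6) + log(5)), (_y, u(c)))/5 = C1 - c


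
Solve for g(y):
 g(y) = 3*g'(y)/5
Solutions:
 g(y) = C1*exp(5*y/3)


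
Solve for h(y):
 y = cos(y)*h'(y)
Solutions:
 h(y) = C1 + Integral(y/cos(y), y)


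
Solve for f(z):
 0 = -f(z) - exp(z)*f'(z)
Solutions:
 f(z) = C1*exp(exp(-z))


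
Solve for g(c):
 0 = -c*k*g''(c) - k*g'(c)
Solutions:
 g(c) = C1 + C2*log(c)


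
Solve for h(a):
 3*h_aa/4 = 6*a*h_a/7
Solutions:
 h(a) = C1 + C2*erfi(2*sqrt(7)*a/7)


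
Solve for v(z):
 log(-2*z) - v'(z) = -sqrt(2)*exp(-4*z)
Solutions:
 v(z) = C1 + z*log(-z) + z*(-1 + log(2)) - sqrt(2)*exp(-4*z)/4


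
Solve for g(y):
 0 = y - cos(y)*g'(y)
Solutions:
 g(y) = C1 + Integral(y/cos(y), y)


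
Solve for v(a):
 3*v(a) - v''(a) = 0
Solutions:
 v(a) = C1*exp(-sqrt(3)*a) + C2*exp(sqrt(3)*a)


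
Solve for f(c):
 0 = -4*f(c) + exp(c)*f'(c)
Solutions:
 f(c) = C1*exp(-4*exp(-c))


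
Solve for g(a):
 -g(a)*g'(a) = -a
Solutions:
 g(a) = -sqrt(C1 + a^2)
 g(a) = sqrt(C1 + a^2)


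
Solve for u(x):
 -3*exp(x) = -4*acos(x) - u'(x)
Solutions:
 u(x) = C1 - 4*x*acos(x) + 4*sqrt(1 - x^2) + 3*exp(x)


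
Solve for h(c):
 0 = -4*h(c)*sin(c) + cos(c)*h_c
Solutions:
 h(c) = C1/cos(c)^4


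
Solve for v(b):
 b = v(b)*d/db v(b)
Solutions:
 v(b) = -sqrt(C1 + b^2)
 v(b) = sqrt(C1 + b^2)


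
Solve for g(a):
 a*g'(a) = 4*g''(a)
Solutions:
 g(a) = C1 + C2*erfi(sqrt(2)*a/4)


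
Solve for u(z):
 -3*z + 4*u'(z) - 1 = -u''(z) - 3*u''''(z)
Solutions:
 u(z) = C1 + C4*exp(-z) + 3*z^2/8 + z/16 + (C2*sin(sqrt(39)*z/6) + C3*cos(sqrt(39)*z/6))*exp(z/2)


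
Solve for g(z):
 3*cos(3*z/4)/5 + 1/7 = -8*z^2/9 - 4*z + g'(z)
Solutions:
 g(z) = C1 + 8*z^3/27 + 2*z^2 + z/7 + 4*sin(3*z/4)/5


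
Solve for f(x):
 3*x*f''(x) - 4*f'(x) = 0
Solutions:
 f(x) = C1 + C2*x^(7/3)


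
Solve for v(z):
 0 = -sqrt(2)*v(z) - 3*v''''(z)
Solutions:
 v(z) = (C1*sin(2^(5/8)*3^(3/4)*z/6) + C2*cos(2^(5/8)*3^(3/4)*z/6))*exp(-2^(5/8)*3^(3/4)*z/6) + (C3*sin(2^(5/8)*3^(3/4)*z/6) + C4*cos(2^(5/8)*3^(3/4)*z/6))*exp(2^(5/8)*3^(3/4)*z/6)


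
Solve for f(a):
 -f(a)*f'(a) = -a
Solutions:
 f(a) = -sqrt(C1 + a^2)
 f(a) = sqrt(C1 + a^2)


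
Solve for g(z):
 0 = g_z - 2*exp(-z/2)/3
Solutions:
 g(z) = C1 - 4*exp(-z/2)/3


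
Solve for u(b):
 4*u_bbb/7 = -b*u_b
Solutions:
 u(b) = C1 + Integral(C2*airyai(-14^(1/3)*b/2) + C3*airybi(-14^(1/3)*b/2), b)


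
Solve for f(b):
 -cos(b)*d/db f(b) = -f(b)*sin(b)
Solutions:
 f(b) = C1/cos(b)


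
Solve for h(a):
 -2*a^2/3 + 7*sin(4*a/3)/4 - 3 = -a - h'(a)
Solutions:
 h(a) = C1 + 2*a^3/9 - a^2/2 + 3*a + 21*cos(4*a/3)/16


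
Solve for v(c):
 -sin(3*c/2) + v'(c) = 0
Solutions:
 v(c) = C1 - 2*cos(3*c/2)/3


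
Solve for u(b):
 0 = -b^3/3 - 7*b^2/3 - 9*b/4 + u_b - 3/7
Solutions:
 u(b) = C1 + b^4/12 + 7*b^3/9 + 9*b^2/8 + 3*b/7


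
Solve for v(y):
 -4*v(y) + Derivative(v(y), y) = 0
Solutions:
 v(y) = C1*exp(4*y)


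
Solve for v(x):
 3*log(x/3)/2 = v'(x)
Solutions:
 v(x) = C1 + 3*x*log(x)/2 - 3*x*log(3)/2 - 3*x/2


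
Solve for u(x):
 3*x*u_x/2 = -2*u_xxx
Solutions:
 u(x) = C1 + Integral(C2*airyai(-6^(1/3)*x/2) + C3*airybi(-6^(1/3)*x/2), x)


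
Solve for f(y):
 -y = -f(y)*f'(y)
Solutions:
 f(y) = -sqrt(C1 + y^2)
 f(y) = sqrt(C1 + y^2)


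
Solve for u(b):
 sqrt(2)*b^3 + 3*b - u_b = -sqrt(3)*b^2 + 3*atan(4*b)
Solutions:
 u(b) = C1 + sqrt(2)*b^4/4 + sqrt(3)*b^3/3 + 3*b^2/2 - 3*b*atan(4*b) + 3*log(16*b^2 + 1)/8


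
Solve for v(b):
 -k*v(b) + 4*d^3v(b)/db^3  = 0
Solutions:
 v(b) = C1*exp(2^(1/3)*b*k^(1/3)/2) + C2*exp(2^(1/3)*b*k^(1/3)*(-1 + sqrt(3)*I)/4) + C3*exp(-2^(1/3)*b*k^(1/3)*(1 + sqrt(3)*I)/4)


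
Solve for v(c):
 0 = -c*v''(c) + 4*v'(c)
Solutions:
 v(c) = C1 + C2*c^5


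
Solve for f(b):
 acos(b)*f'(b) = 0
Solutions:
 f(b) = C1


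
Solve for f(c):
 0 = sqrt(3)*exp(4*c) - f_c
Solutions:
 f(c) = C1 + sqrt(3)*exp(4*c)/4


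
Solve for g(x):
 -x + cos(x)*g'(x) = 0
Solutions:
 g(x) = C1 + Integral(x/cos(x), x)


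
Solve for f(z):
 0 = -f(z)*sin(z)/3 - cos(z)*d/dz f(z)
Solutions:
 f(z) = C1*cos(z)^(1/3)


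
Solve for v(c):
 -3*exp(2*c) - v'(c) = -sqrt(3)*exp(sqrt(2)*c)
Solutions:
 v(c) = C1 - 3*exp(2*c)/2 + sqrt(6)*exp(sqrt(2)*c)/2


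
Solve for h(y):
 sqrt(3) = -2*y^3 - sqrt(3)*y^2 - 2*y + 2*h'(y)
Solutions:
 h(y) = C1 + y^4/4 + sqrt(3)*y^3/6 + y^2/2 + sqrt(3)*y/2


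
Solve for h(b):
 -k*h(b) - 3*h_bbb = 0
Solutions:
 h(b) = C1*exp(3^(2/3)*b*(-k)^(1/3)/3) + C2*exp(b*(-k)^(1/3)*(-3^(2/3) + 3*3^(1/6)*I)/6) + C3*exp(-b*(-k)^(1/3)*(3^(2/3) + 3*3^(1/6)*I)/6)


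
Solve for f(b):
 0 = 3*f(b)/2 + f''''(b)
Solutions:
 f(b) = (C1*sin(6^(1/4)*b/2) + C2*cos(6^(1/4)*b/2))*exp(-6^(1/4)*b/2) + (C3*sin(6^(1/4)*b/2) + C4*cos(6^(1/4)*b/2))*exp(6^(1/4)*b/2)


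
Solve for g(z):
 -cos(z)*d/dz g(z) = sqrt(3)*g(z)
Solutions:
 g(z) = C1*(sin(z) - 1)^(sqrt(3)/2)/(sin(z) + 1)^(sqrt(3)/2)


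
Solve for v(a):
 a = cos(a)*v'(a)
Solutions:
 v(a) = C1 + Integral(a/cos(a), a)


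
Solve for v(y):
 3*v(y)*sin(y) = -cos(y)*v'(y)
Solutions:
 v(y) = C1*cos(y)^3


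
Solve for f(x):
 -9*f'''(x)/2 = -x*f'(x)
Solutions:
 f(x) = C1 + Integral(C2*airyai(6^(1/3)*x/3) + C3*airybi(6^(1/3)*x/3), x)


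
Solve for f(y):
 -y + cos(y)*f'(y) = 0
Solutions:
 f(y) = C1 + Integral(y/cos(y), y)


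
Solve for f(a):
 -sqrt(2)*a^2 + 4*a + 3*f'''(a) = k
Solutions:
 f(a) = C1 + C2*a + C3*a^2 + sqrt(2)*a^5/180 - a^4/18 + a^3*k/18


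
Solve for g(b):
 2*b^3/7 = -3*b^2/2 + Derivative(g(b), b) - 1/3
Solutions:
 g(b) = C1 + b^4/14 + b^3/2 + b/3


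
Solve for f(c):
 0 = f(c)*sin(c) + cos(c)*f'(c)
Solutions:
 f(c) = C1*cos(c)


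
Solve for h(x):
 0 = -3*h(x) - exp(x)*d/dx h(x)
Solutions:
 h(x) = C1*exp(3*exp(-x))


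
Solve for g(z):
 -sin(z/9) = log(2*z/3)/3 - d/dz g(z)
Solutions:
 g(z) = C1 + z*log(z)/3 - z*log(3)/3 - z/3 + z*log(2)/3 - 9*cos(z/9)


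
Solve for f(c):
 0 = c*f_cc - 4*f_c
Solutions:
 f(c) = C1 + C2*c^5


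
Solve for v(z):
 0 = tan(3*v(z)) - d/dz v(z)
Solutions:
 v(z) = -asin(C1*exp(3*z))/3 + pi/3
 v(z) = asin(C1*exp(3*z))/3


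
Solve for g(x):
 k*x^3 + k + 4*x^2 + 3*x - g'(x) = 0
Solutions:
 g(x) = C1 + k*x^4/4 + k*x + 4*x^3/3 + 3*x^2/2


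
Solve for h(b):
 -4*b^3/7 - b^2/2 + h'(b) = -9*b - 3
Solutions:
 h(b) = C1 + b^4/7 + b^3/6 - 9*b^2/2 - 3*b


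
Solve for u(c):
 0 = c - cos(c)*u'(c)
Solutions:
 u(c) = C1 + Integral(c/cos(c), c)


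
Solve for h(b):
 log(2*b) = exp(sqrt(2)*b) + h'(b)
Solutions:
 h(b) = C1 + b*log(b) + b*(-1 + log(2)) - sqrt(2)*exp(sqrt(2)*b)/2


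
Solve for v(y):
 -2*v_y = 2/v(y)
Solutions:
 v(y) = -sqrt(C1 - 2*y)
 v(y) = sqrt(C1 - 2*y)


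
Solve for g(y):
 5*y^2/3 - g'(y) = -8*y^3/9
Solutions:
 g(y) = C1 + 2*y^4/9 + 5*y^3/9


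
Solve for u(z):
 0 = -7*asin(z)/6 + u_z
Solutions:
 u(z) = C1 + 7*z*asin(z)/6 + 7*sqrt(1 - z^2)/6


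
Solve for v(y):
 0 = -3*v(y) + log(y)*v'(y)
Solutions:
 v(y) = C1*exp(3*li(y))


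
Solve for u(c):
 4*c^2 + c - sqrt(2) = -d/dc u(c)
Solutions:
 u(c) = C1 - 4*c^3/3 - c^2/2 + sqrt(2)*c


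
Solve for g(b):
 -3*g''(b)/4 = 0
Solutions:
 g(b) = C1 + C2*b


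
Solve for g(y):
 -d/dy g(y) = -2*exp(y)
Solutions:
 g(y) = C1 + 2*exp(y)


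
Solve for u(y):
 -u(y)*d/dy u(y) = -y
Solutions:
 u(y) = -sqrt(C1 + y^2)
 u(y) = sqrt(C1 + y^2)


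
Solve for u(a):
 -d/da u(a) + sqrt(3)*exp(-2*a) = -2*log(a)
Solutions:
 u(a) = C1 + 2*a*log(a) - 2*a - sqrt(3)*exp(-2*a)/2


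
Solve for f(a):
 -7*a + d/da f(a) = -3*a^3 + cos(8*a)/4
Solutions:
 f(a) = C1 - 3*a^4/4 + 7*a^2/2 + sin(8*a)/32


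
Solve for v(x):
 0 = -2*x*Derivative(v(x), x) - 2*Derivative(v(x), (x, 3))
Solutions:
 v(x) = C1 + Integral(C2*airyai(-x) + C3*airybi(-x), x)


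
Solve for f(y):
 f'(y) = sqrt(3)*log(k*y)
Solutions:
 f(y) = C1 + sqrt(3)*y*log(k*y) - sqrt(3)*y


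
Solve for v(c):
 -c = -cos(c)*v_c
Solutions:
 v(c) = C1 + Integral(c/cos(c), c)


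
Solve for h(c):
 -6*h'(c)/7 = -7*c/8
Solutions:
 h(c) = C1 + 49*c^2/96


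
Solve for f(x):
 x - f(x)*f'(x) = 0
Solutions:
 f(x) = -sqrt(C1 + x^2)
 f(x) = sqrt(C1 + x^2)


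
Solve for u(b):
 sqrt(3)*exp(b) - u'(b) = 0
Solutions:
 u(b) = C1 + sqrt(3)*exp(b)


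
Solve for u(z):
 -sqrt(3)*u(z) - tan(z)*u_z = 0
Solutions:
 u(z) = C1/sin(z)^(sqrt(3))


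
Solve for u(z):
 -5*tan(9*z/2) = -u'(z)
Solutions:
 u(z) = C1 - 10*log(cos(9*z/2))/9
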